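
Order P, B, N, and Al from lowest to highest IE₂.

Al < P < B < N

After 1 electron has been removed, what remains? P⁺ still has 4 valence electrons; B⁺ still has 2 valence electrons; N⁺ still has 4 valence electrons; Al⁺ still has 2 valence electrons.
All are still removing valence electrons, so compare the +1 ions as you would atoms: IE_2 generally rises across a period (higher Z_eff) and falls down a group (larger shell), subject to the usual subshell exceptions.
Valence configurations: P⁺ [Ne]3s²3p², B⁺ [He]2s², N⁺ [He]2s²2p², Al⁺ [Ne]3s².
Approximate IE_2 values (kJ/mol): P 1907, B 2427, N 2856, Al 1817.
Putting it together, IE_2: Al < P < B < N.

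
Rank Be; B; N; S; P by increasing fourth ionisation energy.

S < P < N < Be < B

After 3 electrons have been removed, what remains? Be³⁺ is already 1 electron into the core; B³⁺ is the bare [He] core; N³⁺ still has 2 valence electrons; S³⁺ still has 3 valence electrons; P³⁺ still has 2 valence electrons.
Pulling an electron out of a noble-gas core costs far more than removing a remaining valence electron, so Be and B sit at the high end of IE_4.
Valence configurations: N³⁺ [He]2s², S³⁺ [Ne]3s²3p¹, P³⁺ [Ne]3s².
S³⁺ loses a lone 3p electron whereas P³⁺ must break into a filled 3s² pair, so IE_4(P) > IE_4(S) even though S has the higher nuclear charge.
The numbers (kJ/mol): Be 21007, B 25026, N 7475, S 4556, P 4964.
Putting it together, IE_4: S < P < N < Be < B.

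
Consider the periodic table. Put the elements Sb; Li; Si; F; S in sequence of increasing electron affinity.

Li is in period 2, group 1; F is in period 2, group 17; Si is in period 3, group 14; S is in period 3, group 16; Sb is in period 5, group 15.
Atoms with high Z_eff and room in the valence shell (especially the halogens) have the most exothermic electron affinities.
Here both period and group differ, so the two effects have to be weighed against each other.
Sb > Li: the two effects oppose for this pair; the across-period effect wins (103 vs 60 kJ/mol).
Si > Sb: period and group pull opposite ways; the down-group shift dominates (134 vs 103 kJ/mol).
S > Si: both are in period 3; the period trend gives S the larger value.
F > S: both effects reinforce here, so F is clearly the higher of the two.
Tabulated electron affinity (kJ/mol): Li 60, F 328, Si 134, S 200, Sb 103.
So from lowest to highest: Li < Sb < Si < S < F.

Li < Sb < Si < S < F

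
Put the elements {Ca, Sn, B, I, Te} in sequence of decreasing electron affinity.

I, Te, Sn, B, Ca

Electron affinity generally becomes more exothermic across a period toward the halogens and less exothermic down a group.
These span different periods and groups, so the two trends combine.
B > Ca: both effects reinforce here, so B is clearly the higher of the two.
Sn > B: period and group pull opposite ways; the across-period shift dominates (107 vs 27 kJ/mol).
Te > Sn: both are in period 5; the period trend gives Te the larger value.
I > Te: both are in period 5; the period trend gives I the larger value.
Approximate values (kJ/mol): B 27, Ca 2, Sn 107, Te 190, I 295.
So from highest to lowest: I > Te > Sn > B > Ca.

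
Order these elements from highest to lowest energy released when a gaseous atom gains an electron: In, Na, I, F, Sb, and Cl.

Cl > F > I > Sb > Na > In

F is in period 2, group 17; Na is in period 3, group 1; Cl is in period 3, group 17; In is in period 5, group 13; Sb is in period 5, group 15; I is in period 5, group 17.
Electron affinity generally becomes more exothermic across a period toward the halogens and less exothermic down a group.
Neither a single period nor a single group — weigh both effects.
Na > In: period and group pull opposite ways; the down-group shift dominates (53 vs 29 kJ/mol).
Sb > Na: the two effects oppose for this pair; the across-period effect wins (103 vs 53 kJ/mol).
I > Sb: I lies to the right of Sb in period 5, so the across-period effect alone puts I higher.
F > I: F sits above I in group 17, so the down-group effect alone puts F higher.
Cl > F: this pair runs against the simple trend — see the exception note.
Note the exception: Cl has a higher electron affinity than F, contrary to the simple trend — F's small 2p subshell makes the incoming electron feel strong e⁻–e⁻ repulsion, so Cl actually releases more energy on gaining an electron.
For reference (kJ/mol): F 328, Na 53, Cl 349, In 29, Sb 103, I 295.
So from highest to lowest: Cl > F > I > Sb > Na > In.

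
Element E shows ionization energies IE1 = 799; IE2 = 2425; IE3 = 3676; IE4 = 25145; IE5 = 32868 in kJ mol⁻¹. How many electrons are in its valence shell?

3

Look for the largest jump between consecutive ionization energies: IE4/IE3 ≈ 6.8, far larger than any earlier ratio.
That jump marks the point where a core electron is being removed. So the atom has 3 valence electrons.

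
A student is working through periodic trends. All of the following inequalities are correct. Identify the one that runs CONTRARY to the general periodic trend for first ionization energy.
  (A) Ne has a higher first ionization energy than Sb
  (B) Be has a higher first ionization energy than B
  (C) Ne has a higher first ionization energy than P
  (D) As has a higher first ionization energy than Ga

The general trend: first ionization energy increases across a period and decreases down a group.
(A) Ne (period 2, group 18) vs Sb (period 5, group 15): the stated order agrees with the simple trend.
(B) Be (period 2, group 2) vs B (period 2, group 13): the stated order contradicts the simple trend.
(C) Ne (period 2, group 18) vs P (period 3, group 15): the stated order agrees with the simple trend.
(D) As (period 4, group 15) vs Ga (period 4, group 13): the stated order agrees with the simple trend.
The exception is (B): removing B's lone 2p electron is easier than breaking Be's filled 2s².

(B)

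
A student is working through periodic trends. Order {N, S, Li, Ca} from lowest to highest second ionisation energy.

Ca, S, N, Li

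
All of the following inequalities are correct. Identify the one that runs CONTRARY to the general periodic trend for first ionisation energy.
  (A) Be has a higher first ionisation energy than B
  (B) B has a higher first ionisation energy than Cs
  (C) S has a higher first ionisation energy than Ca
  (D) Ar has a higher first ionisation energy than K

The general trend: first ionisation energy increases across a period and decreases down a group.
(A) Be (period 2, group 2) vs B (period 2, group 13): the stated order contradicts the simple trend.
(B) B (period 2, group 13) vs Cs (period 6, group 1): the stated order agrees with the simple trend.
(C) S (period 3, group 16) vs Ca (period 4, group 2): the stated order agrees with the simple trend.
(D) Ar (period 3, group 18) vs K (period 4, group 1): the stated order agrees with the simple trend.
The exception is (A): removing B's lone 2p electron is easier than breaking Be's filled 2s².

(A)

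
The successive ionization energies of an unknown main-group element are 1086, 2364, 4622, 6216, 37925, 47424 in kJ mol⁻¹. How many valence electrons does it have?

Look for the largest jump between consecutive ionization energies: IE5/IE4 ≈ 6.1, far larger than any earlier ratio.
That jump marks the point where a core electron is being removed. So the atom has 4 valence electrons.

4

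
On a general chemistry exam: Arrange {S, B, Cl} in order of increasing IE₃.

After 2 electrons have been removed, what remains? S²⁺ still has 4 valence electrons; B²⁺ still has 1 valence electron; Cl²⁺ still has 5 valence electrons.
All are still removing valence electrons, so compare the +2 ions as you would atoms: IE_3 generally rises across a period (higher Z_eff) and falls down a group (larger shell), subject to the usual subshell exceptions.
Valence configurations: S²⁺ [Ne]3s²3p², B²⁺ [He]2s¹, Cl²⁺ [Ne]3s²3p³.
Tabulated IE_3 (kJ/mol): S 3357, B 3660, Cl 3822.
Overall IE_3 order: S < B < Cl.

S < B < Cl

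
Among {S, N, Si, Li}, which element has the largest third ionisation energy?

Li

After 2 electrons have been removed, what remains? S²⁺ still has 4 valence electrons; N²⁺ still has 3 valence electrons; Si²⁺ still has 2 valence electrons; Li²⁺ is already 1 electron into the core.
Core electrons are held far more tightly than valence electrons, so Li tops the IE_3 order.
Valence configurations: S²⁺ [Ne]3s²3p², N²⁺ [He]2s²2p¹, Si²⁺ [Ne]3s².
Tabulated IE_3 (kJ/mol): S 3357, N 4578, Si 3232, Li 11815.
Hence IE_3: Si < S < N < Li.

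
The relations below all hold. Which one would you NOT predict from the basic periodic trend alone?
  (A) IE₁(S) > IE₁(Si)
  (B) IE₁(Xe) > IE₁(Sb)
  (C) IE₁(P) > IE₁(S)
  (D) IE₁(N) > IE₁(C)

The general trend: first ionisation energy increases across a period and decreases down a group.
(A) S (period 3, group 16) vs Si (period 3, group 14): the stated order agrees with the simple trend.
(B) Xe (period 5, group 18) vs Sb (period 5, group 15): the stated order agrees with the simple trend.
(C) P (period 3, group 15) vs S (period 3, group 16): the stated order contradicts the simple trend.
(D) N (period 2, group 15) vs C (period 2, group 14): the stated order agrees with the simple trend.
The exception is (C): S (3p⁴) ionizes more easily than half-filled P (3p³) because the paired 3p electron in S is pushed out by e⁻–e⁻ repulsion.

(C)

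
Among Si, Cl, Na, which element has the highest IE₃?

Na

After 2 electrons have been removed, what remains? Si²⁺ still has 2 valence electrons; Cl²⁺ still has 5 valence electrons; Na²⁺ is already 1 electron into the core.
Pulling an electron out of a noble-gas core costs far more than removing a remaining valence electron, so Na sits at the high end of IE_3.
Valence configurations: Si²⁺ [Ne]3s², Cl²⁺ [Ne]3s²3p³.
The numbers (kJ/mol): Si 3232, Cl 3822, Na 6910.
Hence IE_3: Si < Cl < Na.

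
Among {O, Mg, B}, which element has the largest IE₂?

After 1 electron has been removed, what remains? O⁺ still has 5 valence electrons; Mg⁺ still has 1 valence electron; B⁺ still has 2 valence electrons.
All are still removing valence electrons, so compare the +1 ions as you would atoms: IE_2 generally rises across a period (higher Z_eff) and falls down a group (larger shell), subject to the usual subshell exceptions.
Valence configurations: O⁺ [He]2s²2p³, Mg⁺ [Ne]3s¹, B⁺ [He]2s².
Tabulated IE_2 (kJ/mol): O 3388, Mg 1451, B 2427.
Hence IE_2: Mg < B < O.

O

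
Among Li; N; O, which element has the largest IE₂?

The second ionization energy removes an electron from the +1 ion. For each element: Li⁺ is the bare [He] core; N⁺ still has 4 valence electrons; O⁺ still has 5 valence electrons.
Pulling an electron out of a noble-gas core costs far more than removing a remaining valence electron, so Li sits at the high end of IE_2.
Valence configurations: N⁺ [He]2s²2p², O⁺ [He]2s²2p³.
Tabulated IE_2 (kJ/mol): Li 7298, N 2856, O 3388.
Overall IE_2 order: N < O < Li.

Li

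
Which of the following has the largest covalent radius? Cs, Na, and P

Cs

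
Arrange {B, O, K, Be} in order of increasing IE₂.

Be, B, K, O

The second ionization energy removes an electron from the +1 ion. For each element: B⁺ still has 2 valence electrons; O⁺ still has 5 valence electrons; K⁺ is the bare [Ar] core; Be⁺ still has 1 valence electron.
Usually core removal costs more than valence removal, but here the competition is close: a tightly held n=2 valence electron can cost more to remove than an n=3 core electron, so the actual values have to decide it.
Valence configurations: B⁺ [He]2s², O⁺ [He]2s²2p³, Be⁺ [He]2s¹.
The numbers (kJ/mol): B 2427, O 3388, K 3052, Be 1757.
Overall IE_2 order: Be < B < K < O.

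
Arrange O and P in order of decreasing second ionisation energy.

IE_2 is the cost of taking one more electron from the +1 cation: O⁺ still has 5 valence electrons; P⁺ still has 4 valence electrons.
All are still removing valence electrons, so compare the +1 ions as you would atoms: IE_2 generally rises across a period (higher Z_eff) and falls down a group (larger shell), subject to the usual subshell exceptions.
Valence configurations: O⁺ [He]2s²2p³, P⁺ [Ne]3s²3p².
Approximate IE_2 values (kJ/mol): O 3388, P 1907.
So the second ionization energies run P < O.

O > P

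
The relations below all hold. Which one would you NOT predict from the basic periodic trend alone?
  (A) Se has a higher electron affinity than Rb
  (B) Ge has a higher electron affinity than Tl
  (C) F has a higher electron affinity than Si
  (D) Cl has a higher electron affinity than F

The general trend: electron affinity increases across a period and decreases down a group.
(A) Se (period 4, group 16) vs Rb (period 5, group 1): the stated order agrees with the simple trend.
(B) Ge (period 4, group 14) vs Tl (period 6, group 13): the stated order agrees with the simple trend.
(C) F (period 2, group 17) vs Si (period 3, group 14): the stated order agrees with the simple trend.
(D) Cl (period 3, group 17) vs F (period 2, group 17): the stated order contradicts the simple trend.
The exception is (D): F's small 2p subshell makes the incoming electron feel strong e⁻–e⁻ repulsion, so Cl actually releases more energy on gaining an electron.

(D)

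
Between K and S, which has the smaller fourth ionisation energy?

Consider each +3 ion: K³⁺ is already 2 electrons into the core; S³⁺ still has 3 valence electrons.
Core electrons are held far more tightly than valence electrons, so K tops the IE_4 order.
Approximate IE_4 values (kJ/mol): K 5877, S 4556.
Hence IE_4: S < K.

S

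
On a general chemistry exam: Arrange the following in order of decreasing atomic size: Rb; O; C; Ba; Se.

C is in period 2, group 14; O is in period 2, group 16; Se is in period 4, group 16; Rb is in period 5, group 1; Ba is in period 6, group 2.
Moving right in a period, electrons are added to the same shell under a stronger nuclear pull, so atoms get smaller; moving down, a new shell is opened and atoms get larger.
Here both period and group differ, so the two effects have to be weighed against each other.
C > O: C lies to the left of O in period 2, so the across-period effect alone puts C larger.
Se > C: period and group pull opposite ways; the down-group shift dominates (116 vs 75 pm).
Ba > Se: both effects reinforce here, so Ba is clearly the larger of the two.
Rb > Ba: period and group pull opposite ways; the across-period shift dominates (210 vs 196 pm).
For reference (pm): C 75, O 63, Se 116, Rb 210, Ba 196.
So from largest to smallest: Rb > Ba > Se > C > O.

Rb > Ba > Se > C > O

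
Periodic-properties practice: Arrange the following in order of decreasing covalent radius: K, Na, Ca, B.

K > Ca > Na > B

B is in period 2, group 13; Na is in period 3, group 1; K is in period 4, group 1; Ca is in period 4, group 2.
Atomic radius shrinks across a period as nuclear charge pulls the same shell inward, and grows down a group as new shells are added.
Here both period and group differ, so the two effects have to be weighed against each other.
Na > B: both effects reinforce here, so Na is clearly the larger of the two.
Ca > Na: the two effects oppose for this pair; the down-group effect wins (171 vs 155 pm).
K > Ca: both are in period 4; the period trend gives K the larger value.
For reference (pm): B 85, Na 155, K 196, Ca 171.
So from largest to smallest: K > Ca > Na > B.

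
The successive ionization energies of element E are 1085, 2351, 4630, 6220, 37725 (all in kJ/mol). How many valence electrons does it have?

4

Look for the largest jump between consecutive ionization energies: IE5/IE4 ≈ 6.1, far larger than any earlier ratio.
That jump marks the point where a core electron is being removed. So the atom has 4 valence electrons.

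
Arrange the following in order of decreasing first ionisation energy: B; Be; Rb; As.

Be is in period 2, group 2; B is in period 2, group 13; As is in period 4, group 15; Rb is in period 5, group 1.
IE₁ increases left→right with effective nuclear charge and decreases top→bottom as the valence shell moves farther out.
Here both period and group differ, so the two effects have to be weighed against each other.
B > Rb: both effects reinforce here, so B is clearly the higher of the two.
Be > B: this pair runs against the simple trend — see the exception note.
As > Be: the two effects oppose for this pair; the across-period effect wins (947 vs 900 kJ/mol).
Note the exception: Be has a higher first ionization energy than B, contrary to the simple trend — removing B's lone 2p electron is easier than breaking Be's filled 2s².
For reference (kJ/mol): Be 900, B 801, As 947, Rb 403.
So from highest to lowest: As > Be > B > Rb.

As > Be > B > Rb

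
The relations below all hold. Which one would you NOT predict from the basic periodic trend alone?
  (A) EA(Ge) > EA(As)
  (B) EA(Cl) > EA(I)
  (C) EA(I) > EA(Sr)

The general trend: electron affinity increases across a period and decreases down a group.
(A) Ge (period 4, group 14) vs As (period 4, group 15): the stated order contradicts the simple trend.
(B) Cl (period 3, group 17) vs I (period 5, group 17): the stated order agrees with the simple trend.
(C) I (period 5, group 17) vs Sr (period 5, group 2): the stated order agrees with the simple trend.
The exception is (A): adding an electron to As's half-filled 4p³ is unfavourable, so Ge (4p²) has the more exothermic EA.

(A)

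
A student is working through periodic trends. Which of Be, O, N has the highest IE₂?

O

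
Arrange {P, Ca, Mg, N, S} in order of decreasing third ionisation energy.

Mg > Ca > N > S > P

Consider each +2 ion: P²⁺ still has 3 valence electrons; Ca²⁺ is the bare [Ar] core; Mg²⁺ is the bare [Ne] core; N²⁺ still has 3 valence electrons; S²⁺ still has 4 valence electrons.
Breaking into a closed-shell core is much more expensive than removing a leftover valence electron — Ca and Mg have the largest IE_3 here.
Valence configurations: P²⁺ [Ne]3s²3p¹, N²⁺ [He]2s²2p¹, S²⁺ [Ne]3s²3p².
Tabulated IE_3 (kJ/mol): P 2914, Ca 4912, Mg 7733, N 4578, S 3357.
Putting it together, IE_3: P < S < N < Ca < Mg.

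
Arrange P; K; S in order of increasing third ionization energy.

P, S, K

After 2 electrons have been removed, what remains? P²⁺ still has 3 valence electrons; K²⁺ is already 1 electron into the core; S²⁺ still has 4 valence electrons.
Breaking into a closed-shell core is much more expensive than removing a leftover valence electron — K has the largest IE_3 here.
Valence configurations: P²⁺ [Ne]3s²3p¹, S²⁺ [Ne]3s²3p².
Tabulated IE_3 (kJ/mol): P 2914, K 4420, S 3357.
So the third ionization energies run P < S < K.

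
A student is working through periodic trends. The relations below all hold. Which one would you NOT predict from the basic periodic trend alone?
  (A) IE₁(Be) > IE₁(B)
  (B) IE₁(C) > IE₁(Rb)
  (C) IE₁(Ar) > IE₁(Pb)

(A)

The general trend: first ionization energy increases across a period and decreases down a group.
(A) Be (period 2, group 2) vs B (period 2, group 13): the stated order contradicts the simple trend.
(B) C (period 2, group 14) vs Rb (period 5, group 1): the stated order agrees with the simple trend.
(C) Ar (period 3, group 18) vs Pb (period 6, group 14): the stated order agrees with the simple trend.
The exception is (A): removing B's lone 2p electron is easier than breaking Be's filled 2s².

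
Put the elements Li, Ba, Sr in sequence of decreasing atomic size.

Ba, Sr, Li

Moving right in a period, electrons are added to the same shell under a stronger nuclear pull, so atoms get smaller; moving down, a new shell is opened and atoms get larger.
Neither a single period nor a single group — weigh both effects.
Sr > Li: period and group pull opposite ways; the down-group shift dominates (185 vs 133 pm).
Ba > Sr: Ba sits below Sr in group 2, so the down-group effect alone puts Ba larger.
For reference (pm): Li 133, Sr 185, Ba 196.
So from largest to smallest: Ba > Sr > Li.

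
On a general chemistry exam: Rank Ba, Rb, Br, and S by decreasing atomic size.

Rb, Ba, Br, S

Across a period the added protons contract the valence shell; down a group each new principal shell makes the atom larger.
These span different periods and groups, so the two trends combine.
Br > S: period and group pull opposite ways; the down-group shift dominates (114 vs 103 pm).
Ba > Br: relative to Br, both the across-period and down-group shifts push Ba's atomic radius up.
Rb > Ba: period and group pull opposite ways; the across-period shift dominates (210 vs 196 pm).
Approximate values (pm): S 103, Br 114, Rb 210, Ba 196.
So from largest to smallest: Rb > Ba > Br > S.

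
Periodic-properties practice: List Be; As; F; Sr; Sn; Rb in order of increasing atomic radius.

F < Be < As < Sn < Sr < Rb

Moving right in a period, electrons are added to the same shell under a stronger nuclear pull, so atoms get smaller; moving down, a new shell is opened and atoms get larger.
These span different periods and groups, so the two trends combine.
Be > F: both are in period 2; the period trend gives Be the larger value.
As > Be: the two effects oppose for this pair; the down-group effect wins (121 vs 102 pm).
Sn > As: relative to As, both the across-period and down-group shifts push Sn's atomic radius up.
Sr > Sn: Sr lies to the left of Sn in period 5, so the across-period effect alone puts Sr larger.
Rb > Sr: Rb lies to the left of Sr in period 5, so the across-period effect alone puts Rb larger.
For reference (pm): Be 102, F 64, As 121, Rb 210, Sr 185, Sn 140.
So from smallest to largest: F < Be < As < Sn < Sr < Rb.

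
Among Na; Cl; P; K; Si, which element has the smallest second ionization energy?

Si

After 1 electron has been removed, what remains? Na⁺ is the bare [Ne] core; Cl⁺ still has 6 valence electrons; P⁺ still has 4 valence electrons; K⁺ is the bare [Ar] core; Si⁺ still has 3 valence electrons.
Breaking into a closed-shell core is much more expensive than removing a leftover valence electron — K and Na have the largest IE_2 here.
Valence configurations: Cl⁺ [Ne]3s²3p⁴, P⁺ [Ne]3s²3p², Si⁺ [Ne]3s²3p¹.
The numbers (kJ/mol): Na 4562, Cl 2298, P 1907, K 3052, Si 1577.
Putting it together, IE_2: Si < P < Cl < K < Na.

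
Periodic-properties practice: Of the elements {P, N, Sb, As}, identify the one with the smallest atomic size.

N is in period 2, group 15; P is in period 3, group 15; As is in period 4, group 15; Sb is in period 5, group 15.
Across a period the added protons contract the valence shell; down a group each new principal shell makes the atom larger.
All are in group 15, so atomic radius increases down the group.
The smallest atomic size among these belongs to N.

N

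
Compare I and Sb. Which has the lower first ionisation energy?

Sb is in period 5, group 15; I is in period 5, group 17.
Removing the outermost electron gets harder across a period and easier down a group.
All lie in period 5, so first ionization energy increases left to right.
So Sb has the lower first ionisation energy (Sb < I).

Sb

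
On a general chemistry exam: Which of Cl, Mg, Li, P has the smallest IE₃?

Consider each +2 ion: Cl²⁺ still has 5 valence electrons; Mg²⁺ is the bare [Ne] core; Li²⁺ is already 1 electron into the core; P²⁺ still has 3 valence electrons.
Breaking into a closed-shell core is much more expensive than removing a leftover valence electron — Mg and Li have the largest IE_3 here.
Valence configurations: Cl²⁺ [Ne]3s²3p³, P²⁺ [Ne]3s²3p¹.
The numbers (kJ/mol): Cl 3822, Mg 7733, Li 11815, P 2914.
Overall IE_3 order: P < Cl < Mg < Li.

P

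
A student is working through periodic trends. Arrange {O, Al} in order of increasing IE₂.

Al < O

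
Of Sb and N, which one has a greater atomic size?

Across a period the added protons contract the valence shell; down a group each new principal shell makes the atom larger.
All are in group 15, so atomic radius increases down the group.
So Sb has the greater atomic size (Sb > N).

Sb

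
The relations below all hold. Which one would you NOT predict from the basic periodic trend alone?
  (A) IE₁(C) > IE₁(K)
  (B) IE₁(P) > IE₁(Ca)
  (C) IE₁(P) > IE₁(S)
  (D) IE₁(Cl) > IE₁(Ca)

(C)

The general trend: first ionization energy increases across a period and decreases down a group.
(A) C (period 2, group 14) vs K (period 4, group 1): the stated order agrees with the simple trend.
(B) P (period 3, group 15) vs Ca (period 4, group 2): the stated order agrees with the simple trend.
(C) P (period 3, group 15) vs S (period 3, group 16): the stated order contradicts the simple trend.
(D) Cl (period 3, group 17) vs Ca (period 4, group 2): the stated order agrees with the simple trend.
The exception is (C): S (3p⁴) ionizes more easily than half-filled P (3p³) because the paired 3p electron in S is pushed out by e⁻–e⁻ repulsion.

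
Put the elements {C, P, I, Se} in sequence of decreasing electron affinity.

I > Se > C > P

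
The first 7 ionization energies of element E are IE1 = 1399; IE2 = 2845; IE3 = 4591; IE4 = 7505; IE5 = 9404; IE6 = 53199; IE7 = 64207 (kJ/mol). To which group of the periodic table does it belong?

Group 15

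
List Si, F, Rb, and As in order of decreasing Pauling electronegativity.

Atoms toward the upper right of the periodic table pull bonding electrons most strongly.
Neither a single period nor a single group — weigh both effects.
Si > Rb: both effects reinforce here, so Si is clearly the higher of the two.
As > Si: period and group pull opposite ways; the across-period shift dominates (2.18 vs 1.90).
F > As: relative to As, both the across-period and down-group shifts push F's electronegativity up.
Tabulated electronegativity (Pauling): F 3.98, Si 1.90, As 2.18, Rb 0.82.
So from highest to lowest: F > As > Si > Rb.

F > As > Si > Rb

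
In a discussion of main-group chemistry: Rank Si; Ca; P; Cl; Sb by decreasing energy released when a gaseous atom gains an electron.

Si is in period 3, group 14; P is in period 3, group 15; Cl is in period 3, group 17; Ca is in period 4, group 2; Sb is in period 5, group 15.
Electron affinity generally becomes more exothermic across a period toward the halogens and less exothermic down a group.
Neither a single period nor a single group — weigh both effects.
P > Ca: relative to Ca, both the across-period and down-group shifts push P's electron affinity up.
Sb > P: this pair runs against the simple trend — see the exception note.
Si > Sb: the two effects oppose for this pair; the down-group effect wins (134 vs 103 kJ/mol).
Cl > Si: both are in period 3; the period trend gives Cl the larger value.
Note the exception: Sb has a higher electron affinity than P, contrary to the simple trend — both are half-filled np³, but the pairing/repulsion penalty for the added electron shrinks as the p orbitals become larger and more diffuse down the group, and for Sb that outweighs the weaker nuclear attraction.
Note the exception: Si has a higher electron affinity than P, contrary to the simple trend — adding an electron to P's half-filled 3p³ is unfavourable, so Si (3p²) has the more exothermic EA.
Tabulated electron affinity (kJ/mol): Si 134, P 72, Cl 349, Ca 2, Sb 103.
So from highest to lowest: Cl > Si > Sb > P > Ca.

Cl, Si, Sb, P, Ca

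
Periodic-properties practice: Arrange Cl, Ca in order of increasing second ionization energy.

Ca < Cl

IE_2 is the cost of taking one more electron from the +1 cation: Cl⁺ still has 6 valence electrons; Ca⁺ still has 1 valence electron.
All are still removing valence electrons, so compare the +1 ions as you would atoms: IE_2 generally rises across a period (higher Z_eff) and falls down a group (larger shell), subject to the usual subshell exceptions.
Valence configurations: Cl⁺ [Ne]3s²3p⁴, Ca⁺ [Ar]4s¹.
The numbers (kJ/mol): Cl 2298, Ca 1145.
Hence IE_2: Ca < Cl.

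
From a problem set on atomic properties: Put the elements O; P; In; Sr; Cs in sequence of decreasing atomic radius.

Cs > Sr > In > P > O

O is in period 2, group 16; P is in period 3, group 15; Sr is in period 5, group 2; In is in period 5, group 13; Cs is in period 6, group 1.
Atomic radius shrinks across a period as nuclear charge pulls the same shell inward, and grows down a group as new shells are added.
These span different periods and groups, so the two trends combine.
P > O: relative to O, both the across-period and down-group shifts push P's atomic radius up.
In > P: relative to P, both the across-period and down-group shifts push In's atomic radius up.
Sr > In: Sr lies to the left of In in period 5, so the across-period effect alone puts Sr larger.
Cs > Sr: relative to Sr, both the across-period and down-group shifts push Cs's atomic radius up.
Tabulated atomic radius (pm): O 63, P 111, Sr 185, In 142, Cs 232.
So from largest to smallest: Cs > Sr > In > P > O.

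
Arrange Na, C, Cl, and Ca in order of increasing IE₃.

Consider each +2 ion: Na²⁺ is already 1 electron into the core; C²⁺ still has 2 valence electrons; Cl²⁺ still has 5 valence electrons; Ca²⁺ is the bare [Ar] core.
Pulling an electron out of a noble-gas core costs far more than removing a remaining valence electron, so Ca and Na sit at the high end of IE_3.
Valence configurations: C²⁺ [He]2s², Cl²⁺ [Ne]3s²3p³.
Approximate IE_3 values (kJ/mol): Na 6910, C 4620, Cl 3822, Ca 4912.
So the third ionization energies run Cl < C < Ca < Na.

Cl, C, Ca, Na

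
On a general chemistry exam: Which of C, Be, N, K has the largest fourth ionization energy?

The fourth ionization energy removes an electron from the +3 ion. For each element: C³⁺ still has 1 valence electron; Be³⁺ is already 1 electron into the core; N³⁺ still has 2 valence electrons; K³⁺ is already 2 electrons into the core.
Usually core removal costs more than valence removal, but here the competition is close: a tightly held n=2 valence electron can cost more to remove than an n=3 core electron, so the actual values have to decide it.
Valence configurations: C³⁺ [He]2s¹, N³⁺ [He]2s².
The numbers (kJ/mol): C 6223, Be 21007, N 7475, K 5877.
Hence IE_4: K < C < N < Be.

Be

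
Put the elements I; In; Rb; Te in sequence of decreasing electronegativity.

I > Te > In > Rb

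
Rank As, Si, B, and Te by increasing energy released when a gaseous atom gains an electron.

B, As, Si, Te

B is in period 2, group 13; Si is in period 3, group 14; As is in period 4, group 15; Te is in period 5, group 16.
Atoms with high Z_eff and room in the valence shell (especially the halogens) have the most exothermic electron affinities.
These sit on a diagonal, where the across-period and down-group effects partly cancel.
As > B: period and group pull opposite ways; the across-period shift dominates (78 vs 27 kJ/mol).
Si > As: period and group pull opposite ways; the down-group shift dominates (134 vs 78 kJ/mol).
Te > Si: the two effects oppose for this pair; the across-period effect wins (190 vs 134 kJ/mol).
Approximate values (kJ/mol): B 27, Si 134, As 78, Te 190.
So from lowest to highest: B < As < Si < Te.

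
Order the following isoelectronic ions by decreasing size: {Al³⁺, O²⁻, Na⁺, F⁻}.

All of these have 10 electrons, so size is governed by nuclear charge alone: the more protons, the stronger the pull on the same electron cloud, and the smaller the ion.
Nuclear charges: Al³⁺ (Z=13), Na⁺ (Z=11), F⁻ (Z=9), O²⁻ (Z=8).
Largest to smallest: O²⁻ > F⁻ > Na⁺ > Al³⁺.

O²⁻, F⁻, Na⁺, Al³⁺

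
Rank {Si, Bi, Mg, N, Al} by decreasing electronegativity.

N > Bi > Si > Al > Mg

N is in period 2, group 15; Mg is in period 3, group 2; Al is in period 3, group 13; Si is in period 3, group 14; Bi is in period 6, group 15.
EN rises left→right (higher Z_eff, smaller atoms) and falls top→bottom (larger, more shielded atoms).
Neither a single period nor a single group — weigh both effects.
Al > Mg: both are in period 3; the period trend gives Al the larger value.
Si > Al: Si lies to the right of Al in period 3, so the across-period effect alone puts Si higher.
Bi > Si: period and group pull opposite ways; the across-period shift dominates (2.02 vs 1.90).
N > Bi: they share group 15; the group trend gives N the larger value.
Tabulated electronegativity (Pauling): N 3.04, Mg 1.31, Al 1.61, Si 1.90, Bi 2.02.
So from highest to lowest: N > Bi > Si > Al > Mg.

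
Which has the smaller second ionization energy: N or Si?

Si

After 1 electron has been removed, what remains? N⁺ still has 4 valence electrons; Si⁺ still has 3 valence electrons.
All are still removing valence electrons, so compare the +1 ions as you would atoms: IE_2 generally rises across a period (higher Z_eff) and falls down a group (larger shell), subject to the usual subshell exceptions.
Valence configurations: N⁺ [He]2s²2p², Si⁺ [Ne]3s²3p¹.
Approximate IE_2 values (kJ/mol): N 2856, Si 1577.
So the second ionization energies run Si < N.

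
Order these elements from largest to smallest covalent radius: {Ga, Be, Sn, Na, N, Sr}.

Sr > Na > Sn > Ga > Be > N

Be is in period 2, group 2; N is in period 2, group 15; Na is in period 3, group 1; Ga is in period 4, group 13; Sr is in period 5, group 2; Sn is in period 5, group 14.
Atomic radius shrinks across a period as nuclear charge pulls the same shell inward, and grows down a group as new shells are added.
Here both period and group differ, so the two effects have to be weighed against each other.
Be > N: both are in period 2; the period trend gives Be the larger value.
Ga > Be: period and group pull opposite ways; the down-group shift dominates (124 vs 102 pm).
Sn > Ga: the two effects oppose for this pair; the down-group effect wins (140 vs 124 pm).
Na > Sn: period and group pull opposite ways; the across-period shift dominates (155 vs 140 pm).
Sr > Na: period and group pull opposite ways; the down-group shift dominates (185 vs 155 pm).
Approximate values (pm): Be 102, N 71, Na 155, Ga 124, Sr 185, Sn 140.
So from largest to smallest: Sr > Na > Sn > Ga > Be > N.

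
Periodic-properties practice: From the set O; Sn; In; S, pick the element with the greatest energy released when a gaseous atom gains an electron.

EA tends to increase across a period and decrease down a group, though the pattern is less regular than for IE or radius.
These span different periods and groups, so the two trends combine.
Sn > In: Sn lies to the right of In in period 5, so the across-period effect alone puts Sn higher.
O > Sn: relative to Sn, both the across-period and down-group shifts push O's electron affinity up.
S > O: this pair runs against the simple trend — see the exception note.
Note the exception: S has a higher electron affinity than O, contrary to the simple trend — the compact 2p subshell of O repels the added electron more than S's larger 3p does.
For reference (kJ/mol): O 141, S 200, In 29, Sn 107.
The greatest energy released when a gaseous atom gains an electron among these belongs to S.

S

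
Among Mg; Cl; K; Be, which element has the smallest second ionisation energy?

Mg

The second ionization energy removes an electron from the +1 ion. For each element: Mg⁺ still has 1 valence electron; Cl⁺ still has 6 valence electrons; K⁺ is the bare [Ar] core; Be⁺ still has 1 valence electron.
Pulling an electron out of a noble-gas core costs far more than removing a remaining valence electron, so K sits at the high end of IE_2.
Valence configurations: Mg⁺ [Ne]3s¹, Cl⁺ [Ne]3s²3p⁴, Be⁺ [He]2s¹.
The numbers (kJ/mol): Mg 1451, Cl 2298, K 3052, Be 1757.
Putting it together, IE_2: Mg < Be < Cl < K.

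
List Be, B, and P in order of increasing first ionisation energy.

Be is in period 2, group 2; B is in period 2, group 13; P is in period 3, group 15.
Removing the outermost electron gets harder across a period and easier down a group.
These span different periods and groups, so the two trends combine.
Be > B: this pair runs against the simple trend — see the exception note.
P > Be: period and group pull opposite ways; the across-period shift dominates (1012 vs 900 kJ/mol).
Note the exception: Be has a higher first ionization energy than B, contrary to the simple trend — removing B's lone 2p electron is easier than breaking Be's filled 2s².
Tabulated first ionization energy (kJ/mol): Be 900, B 801, P 1012.
So from lowest to highest: B < Be < P.

B, Be, P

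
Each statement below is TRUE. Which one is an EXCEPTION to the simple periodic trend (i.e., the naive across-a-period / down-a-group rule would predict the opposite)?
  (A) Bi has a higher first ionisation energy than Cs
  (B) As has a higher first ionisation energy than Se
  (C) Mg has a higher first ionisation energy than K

The general trend: first ionisation energy increases across a period and decreases down a group.
(A) Bi (period 6, group 15) vs Cs (period 6, group 1): the stated order agrees with the simple trend.
(B) As (period 4, group 15) vs Se (period 4, group 16): the stated order contradicts the simple trend.
(C) Mg (period 3, group 2) vs K (period 4, group 1): the stated order agrees with the simple trend.
The exception is (B): Se (4p⁴) ionizes more easily than half-filled As (4p³).

(B)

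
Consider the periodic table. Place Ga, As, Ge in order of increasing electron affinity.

Ga, As, Ge

Atoms with high Z_eff and room in the valence shell (especially the halogens) have the most exothermic electron affinities.
All lie in period 4; the across-period trend (electron affinity increases left to right) applies, with the exception below.
Note the exception: Ge has a higher electron affinity than As, contrary to the simple trend — adding an electron to As's half-filled 4p³ is unfavourable, so Ge (4p²) has the more exothermic EA.
For reference (kJ/mol): Ga 29, Ge 119, As 78.
So from lowest to highest: Ga < As < Ge.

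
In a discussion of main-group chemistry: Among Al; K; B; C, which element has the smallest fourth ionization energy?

K

After 3 electrons have been removed, what remains? Al³⁺ is the bare [Ne] core; K³⁺ is already 2 electrons into the core; B³⁺ is the bare [He] core; C³⁺ still has 1 valence electron.
Usually core removal costs more than valence removal, but here the competition is close: a tightly held n=2 valence electron can cost more to remove than an n=3 core electron, so the actual values have to decide it.
Approximate IE_4 values (kJ/mol): Al 11577, K 5877, B 25026, C 6223.
Hence IE_4: K < C < Al < B.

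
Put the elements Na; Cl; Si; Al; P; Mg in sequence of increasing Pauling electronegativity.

Na, Mg, Al, Si, P, Cl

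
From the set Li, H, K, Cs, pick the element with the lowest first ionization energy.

Cs

H is in period 1, group 1; Li is in period 2, group 1; K is in period 4, group 1; Cs is in period 6, group 1.
Removing the outermost electron gets harder across a period and easier down a group.
All are in group 1, so first ionization energy increases up the group.
The lowest first ionization energy among these belongs to Cs.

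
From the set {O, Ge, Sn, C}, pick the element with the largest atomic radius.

Sn

Moving right in a period, electrons are added to the same shell under a stronger nuclear pull, so atoms get smaller; moving down, a new shell is opened and atoms get larger.
These span different periods and groups, so the two trends combine.
C > O: both are in period 2; the period trend gives C the larger value.
Ge > C: they share group 14; the group trend gives Ge the larger value.
Sn > Ge: they share group 14; the group trend gives Sn the larger value.
Tabulated atomic radius (pm): C 75, O 63, Ge 121, Sn 140.
The largest atomic radius among these belongs to Sn.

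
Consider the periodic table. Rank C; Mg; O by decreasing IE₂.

O > C > Mg

IE_2 is the cost of taking one more electron from the +1 cation: C⁺ still has 3 valence electrons; Mg⁺ still has 1 valence electron; O⁺ still has 5 valence electrons.
All are still removing valence electrons, so compare the +1 ions as you would atoms: IE_2 generally rises across a period (higher Z_eff) and falls down a group (larger shell), subject to the usual subshell exceptions.
Valence configurations: C⁺ [He]2s²2p¹, Mg⁺ [Ne]3s¹, O⁺ [He]2s²2p³.
Approximate IE_2 values (kJ/mol): C 2353, Mg 1451, O 3388.
So the second ionization energies run Mg < C < O.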